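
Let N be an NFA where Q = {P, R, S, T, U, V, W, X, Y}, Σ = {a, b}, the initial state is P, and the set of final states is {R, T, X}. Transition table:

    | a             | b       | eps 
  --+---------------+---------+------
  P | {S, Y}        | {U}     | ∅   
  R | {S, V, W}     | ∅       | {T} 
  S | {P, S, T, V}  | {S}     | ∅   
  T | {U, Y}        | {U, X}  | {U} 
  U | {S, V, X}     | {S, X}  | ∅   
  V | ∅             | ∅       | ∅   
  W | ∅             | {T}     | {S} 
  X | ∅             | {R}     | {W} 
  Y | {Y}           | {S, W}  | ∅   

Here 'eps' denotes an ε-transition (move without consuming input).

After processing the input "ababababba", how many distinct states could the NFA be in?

8

Start in {P}.
Read 'a': P→{S, Y}; now {S, Y}.
Read 'b': S→{S}, Y→{S, W}; now {S, W}.
Read 'a': S→{P, S, T, V}, W→∅; union {P, S, T, V}; ε-closure = {P, S, T, U, V}.
Read 'b': P→{U}, S→{S}, T→{U, X}, U→{S, X}, V→∅; union {S, U, X}; ε-closure = {S, U, W, X}.
Read 'a': S→{P, S, T, V}, U→{S, V, X}, W→∅, X→∅; union {P, S, T, V, X}; ε-closure = {P, S, T, U, V, W, X}.
Read 'b': P→{U}, S→{S}, T→{U, X}, U→{S, X}, V→∅, W→{T}, X→{R}; union {R, S, T, U, X}; ε-closure = {R, S, T, U, W, X}.
Read 'a': R→{S, V, W}, S→{P, S, T, V}, T→{U, Y}, U→{S, V, X}, W→∅, X→∅; now {P, S, T, U, V, W, X, Y}.
Read 'b': P→{U}, S→{S}, T→{U, X}, U→{S, X}, V→∅, W→{T}, X→{R}, Y→{S, W}; now {R, S, T, U, W, X}.
Read 'b': R→∅, S→{S}, T→{U, X}, U→{S, X}, W→{T}, X→{R}; union {R, S, T, U, X}; ε-closure = {R, S, T, U, W, X}.
Read 'a': R→{S, V, W}, S→{P, S, T, V}, T→{U, Y}, U→{S, V, X}, W→∅, X→∅; now {P, S, T, U, V, W, X, Y}.
That set has 8 states.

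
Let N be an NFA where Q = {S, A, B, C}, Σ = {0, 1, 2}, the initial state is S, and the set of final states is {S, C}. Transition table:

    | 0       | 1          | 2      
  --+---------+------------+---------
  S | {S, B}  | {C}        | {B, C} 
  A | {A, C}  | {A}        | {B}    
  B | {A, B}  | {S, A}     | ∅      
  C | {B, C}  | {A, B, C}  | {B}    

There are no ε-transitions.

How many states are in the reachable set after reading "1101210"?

Start in {S}.
Read '1': S→{C}; now {C}.
Read '1': C→{A, B, C}; now {A, B, C}.
Read '0': A→{A, C}, B→{A, B}, C→{B, C}; now {A, B, C}.
Read '1': A→{A}, B→{S, A}, C→{A, B, C}; now {S, A, B, C}.
Read '2': S→{B, C}, A→{B}, B→∅, C→{B}; now {B, C}.
Read '1': B→{S, A}, C→{A, B, C}; now {S, A, B, C}.
Read '0': S→{S, B}, A→{A, C}, B→{A, B}, C→{B, C}; now {S, A, B, C}.
That set has 4 states.

4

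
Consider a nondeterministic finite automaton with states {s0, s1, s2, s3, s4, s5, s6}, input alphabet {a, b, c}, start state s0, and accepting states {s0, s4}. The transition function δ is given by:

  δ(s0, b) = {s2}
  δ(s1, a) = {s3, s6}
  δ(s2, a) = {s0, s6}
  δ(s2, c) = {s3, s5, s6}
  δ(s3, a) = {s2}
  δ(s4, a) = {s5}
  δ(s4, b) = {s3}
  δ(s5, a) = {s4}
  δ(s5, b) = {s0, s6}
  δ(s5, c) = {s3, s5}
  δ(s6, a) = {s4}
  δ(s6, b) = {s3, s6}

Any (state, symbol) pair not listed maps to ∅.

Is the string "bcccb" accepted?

Yes

Start in {s0}.
Read 'b': {s0} → {s2}.
Read 'c': {s2} → {s3, s5, s6}.
Read 'c': {s3, s5, s6} → {s3, s5}.
Read 'c': {s3, s5} → {s3, s5}.
Read 'b': {s3, s5} → {s0, s6}.
The final set {s0, s6} contains the accepting state s0.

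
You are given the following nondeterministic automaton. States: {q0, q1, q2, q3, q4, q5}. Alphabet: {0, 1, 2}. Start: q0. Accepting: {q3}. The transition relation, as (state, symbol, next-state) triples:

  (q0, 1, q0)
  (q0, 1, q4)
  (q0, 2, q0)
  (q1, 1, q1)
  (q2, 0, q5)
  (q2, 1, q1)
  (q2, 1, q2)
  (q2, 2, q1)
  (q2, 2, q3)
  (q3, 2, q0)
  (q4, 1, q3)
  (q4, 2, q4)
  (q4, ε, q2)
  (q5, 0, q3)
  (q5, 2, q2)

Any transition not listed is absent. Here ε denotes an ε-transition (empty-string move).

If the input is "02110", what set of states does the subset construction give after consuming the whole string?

Start in {q0}.
Read '0': q0→∅; now ∅.
The set is empty and remains empty for the remaining 4 symbols.

∅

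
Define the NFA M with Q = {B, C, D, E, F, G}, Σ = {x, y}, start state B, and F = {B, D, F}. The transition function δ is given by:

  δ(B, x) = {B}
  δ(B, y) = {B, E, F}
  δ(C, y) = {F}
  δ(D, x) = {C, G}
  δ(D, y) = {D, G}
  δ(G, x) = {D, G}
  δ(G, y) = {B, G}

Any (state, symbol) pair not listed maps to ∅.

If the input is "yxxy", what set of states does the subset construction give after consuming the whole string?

{B, E, F}

Start in {B}.
Read 'y': B→{B, E, F}; now {B, E, F}.
Read 'x': B→{B}, E→∅, F→∅; now {B}.
Read 'x': B→{B}; now {B}.
Read 'y': B→{B, E, F}; now {B, E, F}.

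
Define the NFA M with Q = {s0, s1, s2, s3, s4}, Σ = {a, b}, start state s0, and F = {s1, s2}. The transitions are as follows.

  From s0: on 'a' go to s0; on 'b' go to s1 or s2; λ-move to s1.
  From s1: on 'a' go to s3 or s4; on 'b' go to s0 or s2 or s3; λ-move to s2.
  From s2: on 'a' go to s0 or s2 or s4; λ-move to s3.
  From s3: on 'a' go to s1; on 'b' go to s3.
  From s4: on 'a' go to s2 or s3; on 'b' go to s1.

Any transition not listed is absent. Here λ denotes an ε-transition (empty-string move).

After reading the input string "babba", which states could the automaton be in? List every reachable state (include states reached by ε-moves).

{s0, s1, s2, s3, s4}

Start: ε-closure({s0}) = {s0, s1, s2, s3}.
Read 'b': s0→{s1, s2}, s1→{s0, s2, s3}, s2→∅, s3→{s3}; now {s0, s1, s2, s3}.
Read 'a': s0→{s0}, s1→{s3, s4}, s2→{s0, s2, s4}, s3→{s1}; now {s0, s1, s2, s3, s4}.
Read 'b': s0→{s1, s2}, s1→{s0, s2, s3}, s2→∅, s3→{s3}, s4→{s1}; now {s0, s1, s2, s3}.
Read 'b': s0→{s1, s2}, s1→{s0, s2, s3}, s2→∅, s3→{s3}; now {s0, s1, s2, s3}.
Read 'a': s0→{s0}, s1→{s3, s4}, s2→{s0, s2, s4}, s3→{s1}; now {s0, s1, s2, s3, s4}.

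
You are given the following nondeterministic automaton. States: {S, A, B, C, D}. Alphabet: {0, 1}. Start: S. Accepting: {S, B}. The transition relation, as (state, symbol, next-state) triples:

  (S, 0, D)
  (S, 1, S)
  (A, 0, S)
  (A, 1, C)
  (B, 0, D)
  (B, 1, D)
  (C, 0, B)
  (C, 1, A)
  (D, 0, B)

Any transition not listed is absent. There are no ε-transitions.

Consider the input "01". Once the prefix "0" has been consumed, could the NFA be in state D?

Yes

Start in {S}.
Read '0': S→{D}; now {D}.
State D is in {D}.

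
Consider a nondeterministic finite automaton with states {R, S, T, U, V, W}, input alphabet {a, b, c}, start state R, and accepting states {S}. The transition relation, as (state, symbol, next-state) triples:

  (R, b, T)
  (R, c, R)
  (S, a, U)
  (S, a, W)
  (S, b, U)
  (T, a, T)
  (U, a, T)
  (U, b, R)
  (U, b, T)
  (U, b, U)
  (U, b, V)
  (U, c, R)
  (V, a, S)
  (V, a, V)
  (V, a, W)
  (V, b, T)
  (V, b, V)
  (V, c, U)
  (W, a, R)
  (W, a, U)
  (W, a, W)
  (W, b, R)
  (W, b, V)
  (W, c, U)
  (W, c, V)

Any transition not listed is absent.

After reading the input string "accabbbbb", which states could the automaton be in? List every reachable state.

Start in {R}.
Read 'a': {R} → ∅.
The set is empty and remains empty for the remaining 8 symbols.

∅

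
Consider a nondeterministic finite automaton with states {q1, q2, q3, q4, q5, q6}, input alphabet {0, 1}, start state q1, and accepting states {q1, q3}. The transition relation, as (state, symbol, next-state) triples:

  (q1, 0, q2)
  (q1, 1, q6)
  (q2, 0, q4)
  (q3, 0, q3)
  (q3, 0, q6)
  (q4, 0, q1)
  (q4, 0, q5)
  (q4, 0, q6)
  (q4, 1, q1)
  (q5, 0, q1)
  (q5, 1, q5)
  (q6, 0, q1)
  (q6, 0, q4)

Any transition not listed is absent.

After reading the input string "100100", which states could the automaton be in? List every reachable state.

{q1, q2, q5, q6}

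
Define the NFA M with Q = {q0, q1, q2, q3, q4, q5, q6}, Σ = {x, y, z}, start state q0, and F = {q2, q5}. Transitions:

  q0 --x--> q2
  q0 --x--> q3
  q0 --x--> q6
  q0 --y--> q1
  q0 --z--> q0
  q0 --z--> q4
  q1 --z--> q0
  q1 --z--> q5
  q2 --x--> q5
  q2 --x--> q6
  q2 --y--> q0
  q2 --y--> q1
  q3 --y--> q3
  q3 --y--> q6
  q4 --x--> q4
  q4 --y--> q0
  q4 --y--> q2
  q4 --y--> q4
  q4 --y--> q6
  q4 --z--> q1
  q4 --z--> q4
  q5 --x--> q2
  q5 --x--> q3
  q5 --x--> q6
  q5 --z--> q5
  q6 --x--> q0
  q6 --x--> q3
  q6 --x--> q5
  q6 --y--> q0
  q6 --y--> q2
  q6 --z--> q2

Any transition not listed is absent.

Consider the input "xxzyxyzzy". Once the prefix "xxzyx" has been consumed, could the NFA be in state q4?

Start in {q0}.
Read 'x': q0→{q2, q3, q6}; now {q2, q3, q6}.
Read 'x': q2→{q5, q6}, q3→∅, q6→{q0, q3, q5}; now {q0, q3, q5, q6}.
Read 'z': q0→{q0, q4}, q3→∅, q5→{q5}, q6→{q2}; now {q0, q2, q4, q5}.
Read 'y': q0→{q1}, q2→{q0, q1}, q4→{q0, q2, q4, q6}, q5→∅; now {q0, q1, q2, q4, q6}.
Read 'x': q0→{q2, q3, q6}, q1→∅, q2→{q5, q6}, q4→{q4}, q6→{q0, q3, q5}; now {q0, q2, q3, q4, q5, q6}.
State q4 is in {q0, q2, q3, q4, q5, q6}.

Yes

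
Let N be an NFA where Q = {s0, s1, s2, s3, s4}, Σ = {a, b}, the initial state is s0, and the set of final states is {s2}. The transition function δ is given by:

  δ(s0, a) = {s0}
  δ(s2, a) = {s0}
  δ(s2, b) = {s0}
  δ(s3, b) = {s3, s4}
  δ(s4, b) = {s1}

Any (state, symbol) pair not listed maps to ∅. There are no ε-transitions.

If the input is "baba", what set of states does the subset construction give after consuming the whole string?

Start in {s0}.
Read 'b': {s0} → ∅.
The set is empty and remains empty for the remaining 3 symbols.

∅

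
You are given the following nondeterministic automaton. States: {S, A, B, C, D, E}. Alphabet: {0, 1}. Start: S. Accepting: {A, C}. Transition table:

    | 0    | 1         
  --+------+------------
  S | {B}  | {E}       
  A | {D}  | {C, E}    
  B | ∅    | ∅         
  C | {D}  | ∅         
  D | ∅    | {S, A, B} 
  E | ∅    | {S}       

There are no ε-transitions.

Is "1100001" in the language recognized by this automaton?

Start in {S}.
Read '1': S→{E}; now {E}.
Read '1': E→{S}; now {S}.
Read '0': S→{B}; now {B}.
Read '0': B→∅; now ∅.
The set is empty and remains empty for the remaining 3 symbols.
The final set ∅ contains no accepting state.

No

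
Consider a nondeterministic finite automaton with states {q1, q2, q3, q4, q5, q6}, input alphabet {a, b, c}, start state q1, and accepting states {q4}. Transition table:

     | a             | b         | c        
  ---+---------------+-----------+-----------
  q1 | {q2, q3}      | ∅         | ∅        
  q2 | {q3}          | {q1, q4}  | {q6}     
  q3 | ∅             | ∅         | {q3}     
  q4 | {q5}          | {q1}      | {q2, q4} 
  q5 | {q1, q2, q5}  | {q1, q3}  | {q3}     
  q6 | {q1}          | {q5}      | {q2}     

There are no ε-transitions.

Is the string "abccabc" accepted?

No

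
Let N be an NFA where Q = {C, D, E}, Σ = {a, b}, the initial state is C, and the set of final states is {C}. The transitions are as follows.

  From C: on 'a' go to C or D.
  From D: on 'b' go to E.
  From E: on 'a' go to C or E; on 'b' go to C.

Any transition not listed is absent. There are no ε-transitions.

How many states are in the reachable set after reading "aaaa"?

Start in {C}.
Read 'a': C→{C, D}; now {C, D}.
Read 'a': C→{C, D}, D→∅; now {C, D}.
Read 'a': C→{C, D}, D→∅; now {C, D}.
Read 'a': C→{C, D}, D→∅; now {C, D}.
That set has 2 states.

2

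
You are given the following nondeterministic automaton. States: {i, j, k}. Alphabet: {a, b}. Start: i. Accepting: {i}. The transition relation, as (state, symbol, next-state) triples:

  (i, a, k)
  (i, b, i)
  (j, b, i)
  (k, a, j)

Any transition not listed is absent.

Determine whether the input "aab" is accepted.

Yes

Start in {i}.
Read 'a': i→{k}; now {k}.
Read 'a': k→{j}; now {j}.
Read 'b': j→{i}; now {i}.
The final set {i} contains the accepting state i.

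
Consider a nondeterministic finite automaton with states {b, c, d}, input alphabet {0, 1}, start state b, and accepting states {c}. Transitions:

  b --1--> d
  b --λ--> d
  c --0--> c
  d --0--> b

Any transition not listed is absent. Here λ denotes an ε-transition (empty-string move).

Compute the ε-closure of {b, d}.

Begin with {b, d}.
No ε-moves leave this set, so the closure equals the set itself.

{b, d}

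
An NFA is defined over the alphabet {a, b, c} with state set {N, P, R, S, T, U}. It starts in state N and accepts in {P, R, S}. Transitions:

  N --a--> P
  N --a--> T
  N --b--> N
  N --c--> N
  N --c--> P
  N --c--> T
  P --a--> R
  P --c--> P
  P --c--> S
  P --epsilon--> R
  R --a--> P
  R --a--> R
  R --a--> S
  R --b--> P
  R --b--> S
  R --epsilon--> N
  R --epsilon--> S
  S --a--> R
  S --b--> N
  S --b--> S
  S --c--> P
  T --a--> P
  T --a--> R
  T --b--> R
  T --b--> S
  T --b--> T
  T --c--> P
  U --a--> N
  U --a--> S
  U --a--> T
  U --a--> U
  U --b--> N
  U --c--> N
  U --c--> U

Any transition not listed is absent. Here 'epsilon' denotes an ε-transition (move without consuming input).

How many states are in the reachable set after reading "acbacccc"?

5

Start in {N}.
Read 'a': N→{P, T}; union {P, T}; ε-closure = {N, P, R, S, T}.
Read 'c': N→{N, P, T}, P→{P, S}, R→∅, S→{P}, T→{P}; union {N, P, S, T}; ε-closure = {N, P, R, S, T}.
Read 'b': N→{N}, P→∅, R→{P, S}, S→{N, S}, T→{R, S, T}; now {N, P, R, S, T}.
Read 'a': N→{P, T}, P→{R}, R→{P, R, S}, S→{R}, T→{P, R}; union {P, R, S, T}; ε-closure = {N, P, R, S, T}.
Read 'c': N→{N, P, T}, P→{P, S}, R→∅, S→{P}, T→{P}; union {N, P, S, T}; ε-closure = {N, P, R, S, T}.
Read 'c': N→{N, P, T}, P→{P, S}, R→∅, S→{P}, T→{P}; union {N, P, S, T}; ε-closure = {N, P, R, S, T}.
Read 'c': N→{N, P, T}, P→{P, S}, R→∅, S→{P}, T→{P}; union {N, P, S, T}; ε-closure = {N, P, R, S, T}.
Read 'c': N→{N, P, T}, P→{P, S}, R→∅, S→{P}, T→{P}; union {N, P, S, T}; ε-closure = {N, P, R, S, T}.
That set has 5 states.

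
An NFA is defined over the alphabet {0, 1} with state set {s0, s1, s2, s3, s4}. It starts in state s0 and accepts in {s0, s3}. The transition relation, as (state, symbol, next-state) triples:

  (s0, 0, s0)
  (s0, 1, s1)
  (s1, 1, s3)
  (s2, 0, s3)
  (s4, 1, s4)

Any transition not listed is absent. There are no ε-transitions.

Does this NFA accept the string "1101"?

Start in {s0}.
Read '1': {s0} → {s1}.
Read '1': {s1} → {s3}.
Read '0': {s3} → ∅.
The set is empty and remains empty for the remaining 1 symbol.
The final set ∅ contains no accepting state.

No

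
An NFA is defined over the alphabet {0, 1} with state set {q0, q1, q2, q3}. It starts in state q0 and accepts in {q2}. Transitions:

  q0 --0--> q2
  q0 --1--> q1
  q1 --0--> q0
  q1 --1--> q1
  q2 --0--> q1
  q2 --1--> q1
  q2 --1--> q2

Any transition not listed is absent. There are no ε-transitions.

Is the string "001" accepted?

No

Start in {q0}.
Read '0': {q0} → {q2}.
Read '0': {q2} → {q1}.
Read '1': {q1} → {q1}.
The final set {q1} contains no accepting state.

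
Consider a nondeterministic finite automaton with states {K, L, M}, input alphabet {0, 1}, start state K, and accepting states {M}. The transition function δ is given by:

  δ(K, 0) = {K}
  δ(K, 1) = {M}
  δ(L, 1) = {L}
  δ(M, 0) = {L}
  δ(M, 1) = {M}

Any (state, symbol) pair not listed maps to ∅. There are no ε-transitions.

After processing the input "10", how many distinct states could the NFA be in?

1

Start in {K}.
Read '1': K→{M}; now {M}.
Read '0': M→{L}; now {L}.
That set has 1 state.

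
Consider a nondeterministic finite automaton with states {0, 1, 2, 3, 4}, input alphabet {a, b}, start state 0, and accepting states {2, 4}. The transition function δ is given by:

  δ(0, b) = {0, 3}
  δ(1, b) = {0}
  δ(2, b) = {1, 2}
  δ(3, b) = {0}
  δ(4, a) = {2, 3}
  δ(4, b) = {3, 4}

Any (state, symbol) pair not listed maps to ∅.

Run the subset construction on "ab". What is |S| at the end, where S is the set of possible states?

Start in {0}.
Read 'a': {0} → ∅.
The set is empty and remains empty for the remaining 1 symbol.
That set has 0 states.

0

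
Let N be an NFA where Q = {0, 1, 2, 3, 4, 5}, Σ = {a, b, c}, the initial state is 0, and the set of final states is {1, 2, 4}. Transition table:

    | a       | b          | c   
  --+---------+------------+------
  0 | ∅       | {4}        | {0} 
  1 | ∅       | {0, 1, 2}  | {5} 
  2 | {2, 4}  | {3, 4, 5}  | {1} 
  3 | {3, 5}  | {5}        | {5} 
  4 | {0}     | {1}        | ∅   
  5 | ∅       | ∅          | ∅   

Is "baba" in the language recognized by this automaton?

Start in {0}.
Read 'b': {0} → {4}.
Read 'a': {4} → {0}.
Read 'b': {0} → {4}.
Read 'a': {4} → {0}.
The final set {0} contains no accepting state.

No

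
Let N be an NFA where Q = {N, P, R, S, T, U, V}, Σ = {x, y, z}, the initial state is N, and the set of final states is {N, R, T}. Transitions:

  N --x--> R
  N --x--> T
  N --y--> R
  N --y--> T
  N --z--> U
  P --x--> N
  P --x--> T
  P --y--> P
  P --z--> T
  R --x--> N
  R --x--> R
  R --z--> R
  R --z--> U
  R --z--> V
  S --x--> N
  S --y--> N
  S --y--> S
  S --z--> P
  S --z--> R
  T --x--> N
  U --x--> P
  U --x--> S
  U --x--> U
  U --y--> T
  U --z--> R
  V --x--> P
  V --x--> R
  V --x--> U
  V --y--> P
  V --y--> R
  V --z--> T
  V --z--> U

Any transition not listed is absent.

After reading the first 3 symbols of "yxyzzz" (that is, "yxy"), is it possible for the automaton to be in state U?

No

Start in {N}.
Read 'y': N→{R, T}; now {R, T}.
Read 'x': R→{N, R}, T→{N}; now {N, R}.
Read 'y': N→{R, T}, R→∅; now {R, T}.
State U is not in {R, T}.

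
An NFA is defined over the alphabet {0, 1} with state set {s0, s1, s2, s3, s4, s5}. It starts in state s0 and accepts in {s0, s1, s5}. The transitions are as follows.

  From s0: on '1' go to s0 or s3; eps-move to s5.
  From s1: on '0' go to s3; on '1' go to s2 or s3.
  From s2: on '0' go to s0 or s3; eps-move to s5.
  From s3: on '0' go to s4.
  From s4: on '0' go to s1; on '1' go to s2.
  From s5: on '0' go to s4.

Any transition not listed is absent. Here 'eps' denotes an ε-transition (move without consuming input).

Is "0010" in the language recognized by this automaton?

Yes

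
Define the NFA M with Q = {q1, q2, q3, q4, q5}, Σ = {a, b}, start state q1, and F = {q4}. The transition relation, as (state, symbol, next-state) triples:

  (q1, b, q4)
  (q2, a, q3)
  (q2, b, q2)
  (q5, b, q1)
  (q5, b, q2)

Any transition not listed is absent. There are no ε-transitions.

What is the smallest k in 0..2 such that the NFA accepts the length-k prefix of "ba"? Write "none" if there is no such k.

Start in {q1}.
Read 'b': q1→{q4}; now {q4}.
None of the earlier sets intersect F, but {q4} does.

1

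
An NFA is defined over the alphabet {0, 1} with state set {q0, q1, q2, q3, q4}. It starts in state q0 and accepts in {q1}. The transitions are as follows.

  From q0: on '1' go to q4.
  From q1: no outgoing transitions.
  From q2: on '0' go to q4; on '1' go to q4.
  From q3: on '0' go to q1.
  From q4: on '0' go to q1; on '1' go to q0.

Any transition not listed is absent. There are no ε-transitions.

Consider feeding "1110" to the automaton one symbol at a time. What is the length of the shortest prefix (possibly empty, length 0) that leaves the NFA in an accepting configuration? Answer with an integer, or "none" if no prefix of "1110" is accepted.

4

Start in {q0}.
Read '1': {q0} → {q4}.
Read '1': {q4} → {q0}.
Read '1': {q0} → {q4}.
Read '0': {q4} → {q1}.
None of the earlier sets intersect F, but {q1} does.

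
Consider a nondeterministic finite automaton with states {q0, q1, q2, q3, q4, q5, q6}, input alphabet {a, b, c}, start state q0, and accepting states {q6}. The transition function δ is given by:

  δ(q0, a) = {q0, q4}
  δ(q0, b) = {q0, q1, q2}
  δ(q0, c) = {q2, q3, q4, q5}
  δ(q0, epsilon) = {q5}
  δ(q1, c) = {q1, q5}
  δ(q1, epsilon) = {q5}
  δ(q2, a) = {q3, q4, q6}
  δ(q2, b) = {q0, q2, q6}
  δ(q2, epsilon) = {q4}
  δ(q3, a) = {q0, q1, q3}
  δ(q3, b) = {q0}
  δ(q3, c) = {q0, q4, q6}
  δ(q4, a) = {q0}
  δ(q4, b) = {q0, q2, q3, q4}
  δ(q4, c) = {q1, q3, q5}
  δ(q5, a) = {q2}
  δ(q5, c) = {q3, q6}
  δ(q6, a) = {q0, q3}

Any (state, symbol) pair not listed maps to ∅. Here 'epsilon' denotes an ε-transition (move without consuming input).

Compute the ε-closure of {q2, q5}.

{q2, q4, q5}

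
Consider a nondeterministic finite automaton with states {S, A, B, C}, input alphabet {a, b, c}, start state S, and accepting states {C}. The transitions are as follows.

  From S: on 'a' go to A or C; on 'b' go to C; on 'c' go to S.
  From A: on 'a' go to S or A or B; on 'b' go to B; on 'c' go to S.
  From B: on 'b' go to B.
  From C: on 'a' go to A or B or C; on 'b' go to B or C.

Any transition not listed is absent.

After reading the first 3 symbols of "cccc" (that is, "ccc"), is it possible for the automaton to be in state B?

No

Start in {S}.
Read 'c': S→{S}; now {S}.
Read 'c': S→{S}; now {S}.
Read 'c': S→{S}; now {S}.
State B is not in {S}.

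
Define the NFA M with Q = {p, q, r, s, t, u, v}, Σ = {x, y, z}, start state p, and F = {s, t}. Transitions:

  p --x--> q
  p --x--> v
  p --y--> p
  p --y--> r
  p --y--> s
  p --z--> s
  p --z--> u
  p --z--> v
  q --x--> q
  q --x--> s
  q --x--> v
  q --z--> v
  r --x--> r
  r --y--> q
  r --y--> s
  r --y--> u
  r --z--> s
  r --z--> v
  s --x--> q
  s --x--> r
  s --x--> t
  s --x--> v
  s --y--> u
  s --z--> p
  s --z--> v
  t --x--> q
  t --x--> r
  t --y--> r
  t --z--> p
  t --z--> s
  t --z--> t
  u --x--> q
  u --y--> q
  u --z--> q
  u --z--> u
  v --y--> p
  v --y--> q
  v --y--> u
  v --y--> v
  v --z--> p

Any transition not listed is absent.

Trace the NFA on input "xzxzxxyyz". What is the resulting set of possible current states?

{p, q, s, u, v}

Start in {p}.
Read 'x': p→{q, v}; now {q, v}.
Read 'z': q→{v}, v→{p}; now {p, v}.
Read 'x': p→{q, v}, v→∅; now {q, v}.
Read 'z': q→{v}, v→{p}; now {p, v}.
Read 'x': p→{q, v}, v→∅; now {q, v}.
Read 'x': q→{q, s, v}, v→∅; now {q, s, v}.
Read 'y': q→∅, s→{u}, v→{p, q, u, v}; now {p, q, u, v}.
Read 'y': p→{p, r, s}, q→∅, u→{q}, v→{p, q, u, v}; now {p, q, r, s, u, v}.
Read 'z': p→{s, u, v}, q→{v}, r→{s, v}, s→{p, v}, u→{q, u}, v→{p}; now {p, q, s, u, v}.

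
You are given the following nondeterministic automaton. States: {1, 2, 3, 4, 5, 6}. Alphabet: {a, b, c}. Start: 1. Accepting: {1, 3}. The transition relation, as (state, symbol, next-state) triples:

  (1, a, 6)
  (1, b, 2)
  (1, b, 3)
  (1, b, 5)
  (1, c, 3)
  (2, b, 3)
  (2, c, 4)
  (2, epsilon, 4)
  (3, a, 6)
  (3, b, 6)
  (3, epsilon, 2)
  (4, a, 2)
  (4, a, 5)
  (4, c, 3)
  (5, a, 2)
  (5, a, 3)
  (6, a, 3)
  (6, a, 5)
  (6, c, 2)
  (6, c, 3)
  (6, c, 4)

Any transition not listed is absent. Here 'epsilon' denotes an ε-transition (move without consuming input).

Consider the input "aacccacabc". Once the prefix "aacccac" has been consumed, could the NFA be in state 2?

Yes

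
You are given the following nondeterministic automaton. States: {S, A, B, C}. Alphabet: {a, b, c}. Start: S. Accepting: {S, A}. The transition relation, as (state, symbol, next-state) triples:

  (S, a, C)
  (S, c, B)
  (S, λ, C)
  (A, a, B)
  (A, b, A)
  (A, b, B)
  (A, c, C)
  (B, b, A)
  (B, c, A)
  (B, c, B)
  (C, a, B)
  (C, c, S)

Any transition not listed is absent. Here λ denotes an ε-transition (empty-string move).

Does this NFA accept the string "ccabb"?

Start: ε-closure({S}) = {S, C}.
Read 'c': {S, C} → {S, B, C}.
Read 'c': {S, B, C} → {S, A, B, C}.
Read 'a': {S, A, B, C} → {B, C}.
Read 'b': {B, C} → {A}.
Read 'b': {A} → {A, B}.
The final set {A, B} contains the accepting state A.

Yes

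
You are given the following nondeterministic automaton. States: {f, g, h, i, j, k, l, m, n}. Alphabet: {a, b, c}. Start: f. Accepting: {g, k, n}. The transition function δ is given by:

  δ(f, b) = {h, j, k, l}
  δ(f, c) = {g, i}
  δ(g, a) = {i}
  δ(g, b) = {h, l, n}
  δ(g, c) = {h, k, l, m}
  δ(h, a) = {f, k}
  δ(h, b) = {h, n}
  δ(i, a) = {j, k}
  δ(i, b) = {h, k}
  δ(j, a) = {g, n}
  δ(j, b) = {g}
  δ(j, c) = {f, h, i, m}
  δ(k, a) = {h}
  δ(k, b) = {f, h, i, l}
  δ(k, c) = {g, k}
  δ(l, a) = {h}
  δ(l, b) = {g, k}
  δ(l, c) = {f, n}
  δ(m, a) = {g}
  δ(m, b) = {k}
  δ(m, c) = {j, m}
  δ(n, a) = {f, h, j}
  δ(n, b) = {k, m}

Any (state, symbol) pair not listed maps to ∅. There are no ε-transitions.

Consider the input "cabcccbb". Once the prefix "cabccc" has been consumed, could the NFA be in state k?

Yes

Start in {f}.
Read 'c': f→{g, i}; now {g, i}.
Read 'a': g→{i}, i→{j, k}; now {i, j, k}.
Read 'b': i→{h, k}, j→{g}, k→{f, h, i, l}; now {f, g, h, i, k, l}.
Read 'c': f→{g, i}, g→{h, k, l, m}, h→∅, i→∅, k→{g, k}, l→{f, n}; now {f, g, h, i, k, l, m, n}.
Read 'c': f→{g, i}, g→{h, k, l, m}, h→∅, i→∅, k→{g, k}, l→{f, n}, m→{j, m}, n→∅; now {f, g, h, i, j, k, l, m, n}.
Read 'c': f→{g, i}, g→{h, k, l, m}, h→∅, i→∅, j→{f, h, i, m}, k→{g, k}, l→{f, n}, m→{j, m}, n→∅; now {f, g, h, i, j, k, l, m, n}.
State k is in {f, g, h, i, j, k, l, m, n}.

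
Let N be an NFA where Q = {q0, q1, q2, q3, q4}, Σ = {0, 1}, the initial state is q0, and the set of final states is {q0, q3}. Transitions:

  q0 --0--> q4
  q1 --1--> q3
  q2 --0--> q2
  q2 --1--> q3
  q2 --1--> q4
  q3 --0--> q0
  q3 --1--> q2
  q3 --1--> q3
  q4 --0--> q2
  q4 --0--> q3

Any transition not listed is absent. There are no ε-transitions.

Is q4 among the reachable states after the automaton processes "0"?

Yes

Start in {q0}.
Read '0': {q0} → {q4}.
State q4 is in {q4}.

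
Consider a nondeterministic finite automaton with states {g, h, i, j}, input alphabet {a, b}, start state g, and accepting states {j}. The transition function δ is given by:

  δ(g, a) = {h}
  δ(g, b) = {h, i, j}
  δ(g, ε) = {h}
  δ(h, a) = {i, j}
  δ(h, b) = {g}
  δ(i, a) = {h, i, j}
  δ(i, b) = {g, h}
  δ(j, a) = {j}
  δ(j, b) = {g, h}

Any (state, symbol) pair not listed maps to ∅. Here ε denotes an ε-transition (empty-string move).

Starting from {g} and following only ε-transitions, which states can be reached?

{g, h}

Begin with {g}.
ε-move g → h; add h.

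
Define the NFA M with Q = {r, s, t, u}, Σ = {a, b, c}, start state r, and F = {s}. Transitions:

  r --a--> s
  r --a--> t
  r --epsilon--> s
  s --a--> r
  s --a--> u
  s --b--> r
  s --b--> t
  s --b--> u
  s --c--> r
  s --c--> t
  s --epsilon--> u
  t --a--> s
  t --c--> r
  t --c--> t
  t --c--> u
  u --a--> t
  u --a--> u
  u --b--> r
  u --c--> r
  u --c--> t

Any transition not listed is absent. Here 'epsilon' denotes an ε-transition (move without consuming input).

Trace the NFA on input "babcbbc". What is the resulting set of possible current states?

{r, s, t, u}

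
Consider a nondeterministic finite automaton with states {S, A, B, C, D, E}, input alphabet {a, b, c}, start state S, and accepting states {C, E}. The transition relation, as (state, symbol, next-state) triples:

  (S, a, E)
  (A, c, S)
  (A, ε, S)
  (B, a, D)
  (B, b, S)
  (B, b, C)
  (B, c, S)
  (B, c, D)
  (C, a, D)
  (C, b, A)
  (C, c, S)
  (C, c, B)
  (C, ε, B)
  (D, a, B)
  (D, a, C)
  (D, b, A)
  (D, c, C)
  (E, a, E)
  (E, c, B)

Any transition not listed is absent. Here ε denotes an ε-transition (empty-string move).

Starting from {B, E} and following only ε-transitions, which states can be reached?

Begin with {B, E}.
No ε-moves leave this set, so the closure equals the set itself.

{B, E}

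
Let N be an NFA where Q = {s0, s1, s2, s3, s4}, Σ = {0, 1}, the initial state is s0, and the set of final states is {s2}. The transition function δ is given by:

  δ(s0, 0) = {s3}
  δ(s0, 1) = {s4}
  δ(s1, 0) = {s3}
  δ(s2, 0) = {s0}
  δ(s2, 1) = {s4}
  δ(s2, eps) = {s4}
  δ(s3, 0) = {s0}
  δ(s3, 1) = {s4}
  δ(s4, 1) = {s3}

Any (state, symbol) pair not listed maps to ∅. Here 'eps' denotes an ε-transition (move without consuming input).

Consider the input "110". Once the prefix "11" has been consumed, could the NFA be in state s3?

Yes

Start in {s0}.
Read '1': {s0} → {s4}.
Read '1': {s4} → {s3}.
State s3 is in {s3}.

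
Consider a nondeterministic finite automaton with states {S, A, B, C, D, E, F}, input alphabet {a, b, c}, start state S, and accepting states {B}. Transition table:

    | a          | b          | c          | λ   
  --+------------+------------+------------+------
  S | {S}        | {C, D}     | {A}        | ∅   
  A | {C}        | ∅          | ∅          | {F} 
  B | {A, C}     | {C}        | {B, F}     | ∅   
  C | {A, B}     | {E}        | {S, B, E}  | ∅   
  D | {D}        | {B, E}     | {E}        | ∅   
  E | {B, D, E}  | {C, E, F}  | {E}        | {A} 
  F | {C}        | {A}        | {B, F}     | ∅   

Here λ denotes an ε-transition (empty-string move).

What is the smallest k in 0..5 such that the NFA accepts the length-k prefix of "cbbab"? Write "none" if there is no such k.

Start in {S}.
Read 'c': S→{A}; union {A}; ε-closure = {A, F}.
Read 'b': A→∅, F→{A}; union {A}; ε-closure = {A, F}.
Read 'b': A→∅, F→{A}; union {A}; ε-closure = {A, F}.
Read 'a': A→{C}, F→{C}; now {C}.
Read 'b': C→{E}; union {E}; ε-closure = {A, E, F}.
No reachable set along the way intersects F.

none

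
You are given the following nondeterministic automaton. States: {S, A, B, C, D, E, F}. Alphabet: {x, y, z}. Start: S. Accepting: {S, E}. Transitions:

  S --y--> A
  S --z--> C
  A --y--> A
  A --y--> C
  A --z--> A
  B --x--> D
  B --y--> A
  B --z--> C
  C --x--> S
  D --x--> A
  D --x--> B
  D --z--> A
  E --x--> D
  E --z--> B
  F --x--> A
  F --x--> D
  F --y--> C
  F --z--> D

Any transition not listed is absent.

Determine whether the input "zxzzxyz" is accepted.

Start in {S}.
Read 'z': S→{C}; now {C}.
Read 'x': C→{S}; now {S}.
Read 'z': S→{C}; now {C}.
Read 'z': C→∅; now ∅.
The set is empty and remains empty for the remaining 3 symbols.
The final set ∅ contains no accepting state.

No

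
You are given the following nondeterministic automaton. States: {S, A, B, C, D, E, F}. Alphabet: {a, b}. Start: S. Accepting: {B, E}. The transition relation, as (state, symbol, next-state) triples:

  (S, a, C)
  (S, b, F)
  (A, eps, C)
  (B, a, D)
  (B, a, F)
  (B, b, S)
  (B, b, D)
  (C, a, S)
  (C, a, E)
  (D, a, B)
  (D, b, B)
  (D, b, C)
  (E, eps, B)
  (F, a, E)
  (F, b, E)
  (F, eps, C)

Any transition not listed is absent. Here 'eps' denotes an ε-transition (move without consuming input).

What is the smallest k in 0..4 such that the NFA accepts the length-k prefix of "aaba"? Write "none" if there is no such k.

2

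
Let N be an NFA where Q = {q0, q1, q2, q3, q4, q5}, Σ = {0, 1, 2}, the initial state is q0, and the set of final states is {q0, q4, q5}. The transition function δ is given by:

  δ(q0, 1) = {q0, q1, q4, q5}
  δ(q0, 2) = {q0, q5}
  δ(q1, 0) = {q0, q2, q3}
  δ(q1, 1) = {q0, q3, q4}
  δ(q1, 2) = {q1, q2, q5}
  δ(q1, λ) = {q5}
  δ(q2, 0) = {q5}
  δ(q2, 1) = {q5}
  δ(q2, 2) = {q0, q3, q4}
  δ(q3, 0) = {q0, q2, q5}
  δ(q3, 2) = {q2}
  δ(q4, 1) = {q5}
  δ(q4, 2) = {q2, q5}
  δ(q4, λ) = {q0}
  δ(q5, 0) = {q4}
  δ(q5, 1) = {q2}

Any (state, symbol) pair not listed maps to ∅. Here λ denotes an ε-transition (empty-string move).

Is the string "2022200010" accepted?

Start in {q0}.
Read '2': {q0} → {q0, q5}.
Read '0': {q0, q5} → {q0, q4}.
Read '2': {q0, q4} → {q0, q2, q5}.
Read '2': {q0, q2, q5} → {q0, q3, q4, q5}.
Read '2': {q0, q3, q4, q5} → {q0, q2, q5}.
Read '0': {q0, q2, q5} → {q0, q4, q5}.
Read '0': {q0, q4, q5} → {q0, q4}.
Read '0': {q0, q4} → ∅.
The set is empty and remains empty for the remaining 2 symbols.
The final set ∅ contains no accepting state.

No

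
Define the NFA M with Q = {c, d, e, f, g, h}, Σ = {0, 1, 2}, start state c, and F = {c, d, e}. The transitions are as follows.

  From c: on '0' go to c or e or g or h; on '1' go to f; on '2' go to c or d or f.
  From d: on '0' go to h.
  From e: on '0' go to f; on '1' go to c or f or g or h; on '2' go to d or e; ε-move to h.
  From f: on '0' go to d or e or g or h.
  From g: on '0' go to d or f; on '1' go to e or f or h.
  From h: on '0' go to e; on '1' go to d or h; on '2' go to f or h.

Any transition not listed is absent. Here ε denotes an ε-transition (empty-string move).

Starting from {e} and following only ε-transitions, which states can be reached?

Begin with {e}.
ε-move e → h; add h.

{e, h}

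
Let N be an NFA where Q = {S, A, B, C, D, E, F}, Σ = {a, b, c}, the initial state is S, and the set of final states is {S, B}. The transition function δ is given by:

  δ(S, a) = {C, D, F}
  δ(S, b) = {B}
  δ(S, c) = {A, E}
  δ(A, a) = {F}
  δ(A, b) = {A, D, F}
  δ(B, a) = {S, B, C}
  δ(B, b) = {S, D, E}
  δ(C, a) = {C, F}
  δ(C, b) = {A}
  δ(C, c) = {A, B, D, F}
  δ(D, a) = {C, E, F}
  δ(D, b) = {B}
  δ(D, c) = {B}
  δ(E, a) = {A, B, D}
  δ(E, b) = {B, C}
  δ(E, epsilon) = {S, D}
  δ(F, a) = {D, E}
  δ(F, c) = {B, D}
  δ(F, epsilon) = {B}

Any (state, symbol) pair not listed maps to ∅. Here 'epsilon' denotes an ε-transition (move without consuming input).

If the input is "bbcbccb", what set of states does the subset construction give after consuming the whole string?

Start in {S}.
Read 'b': S→{B}; now {B}.
Read 'b': B→{S, D, E}; now {S, D, E}.
Read 'c': S→{A, E}, D→{B}, E→∅; union {A, B, E}; ε-closure = {S, A, B, D, E}.
Read 'b': S→{B}, A→{A, D, F}, B→{S, D, E}, D→{B}, E→{B, C}; now {S, A, B, C, D, E, F}.
Read 'c': S→{A, E}, A→∅, B→∅, C→{A, B, D, F}, D→{B}, E→∅, F→{B, D}; union {A, B, D, E, F}; ε-closure = {S, A, B, D, E, F}.
Read 'c': S→{A, E}, A→∅, B→∅, D→{B}, E→∅, F→{B, D}; union {A, B, D, E}; ε-closure = {S, A, B, D, E}.
Read 'b': S→{B}, A→{A, D, F}, B→{S, D, E}, D→{B}, E→{B, C}; now {S, A, B, C, D, E, F}.

{S, A, B, C, D, E, F}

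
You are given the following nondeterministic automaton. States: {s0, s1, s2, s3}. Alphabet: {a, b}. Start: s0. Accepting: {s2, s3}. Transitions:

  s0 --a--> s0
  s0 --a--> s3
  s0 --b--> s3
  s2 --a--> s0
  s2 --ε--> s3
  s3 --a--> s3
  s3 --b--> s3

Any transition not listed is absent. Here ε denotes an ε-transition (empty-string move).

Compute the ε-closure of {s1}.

Begin with {s1}.
No ε-moves leave this set, so the closure equals the set itself.

{s1}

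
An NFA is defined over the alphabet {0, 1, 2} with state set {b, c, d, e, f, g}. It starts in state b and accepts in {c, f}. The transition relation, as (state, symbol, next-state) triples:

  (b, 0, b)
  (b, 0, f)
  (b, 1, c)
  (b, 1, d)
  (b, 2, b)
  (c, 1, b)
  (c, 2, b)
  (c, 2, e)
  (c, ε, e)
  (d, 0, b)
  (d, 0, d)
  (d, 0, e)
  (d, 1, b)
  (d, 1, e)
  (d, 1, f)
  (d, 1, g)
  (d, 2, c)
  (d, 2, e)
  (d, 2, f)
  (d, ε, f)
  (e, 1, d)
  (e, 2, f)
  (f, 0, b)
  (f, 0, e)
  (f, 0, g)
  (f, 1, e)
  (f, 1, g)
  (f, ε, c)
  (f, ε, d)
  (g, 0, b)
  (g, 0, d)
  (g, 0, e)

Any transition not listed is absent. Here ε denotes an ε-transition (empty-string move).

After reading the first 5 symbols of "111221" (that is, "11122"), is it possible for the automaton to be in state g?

Start in {b}.
Read '1': {b} → {c, d, e, f}.
Read '1': {c, d, e, f} → {b, c, d, e, f, g}.
Read '1': {b, c, d, e, f, g} → {b, c, d, e, f, g}.
Read '2': {b, c, d, e, f, g} → {b, c, d, e, f}.
Read '2': {b, c, d, e, f} → {b, c, d, e, f}.
State g is not in {b, c, d, e, f}.

No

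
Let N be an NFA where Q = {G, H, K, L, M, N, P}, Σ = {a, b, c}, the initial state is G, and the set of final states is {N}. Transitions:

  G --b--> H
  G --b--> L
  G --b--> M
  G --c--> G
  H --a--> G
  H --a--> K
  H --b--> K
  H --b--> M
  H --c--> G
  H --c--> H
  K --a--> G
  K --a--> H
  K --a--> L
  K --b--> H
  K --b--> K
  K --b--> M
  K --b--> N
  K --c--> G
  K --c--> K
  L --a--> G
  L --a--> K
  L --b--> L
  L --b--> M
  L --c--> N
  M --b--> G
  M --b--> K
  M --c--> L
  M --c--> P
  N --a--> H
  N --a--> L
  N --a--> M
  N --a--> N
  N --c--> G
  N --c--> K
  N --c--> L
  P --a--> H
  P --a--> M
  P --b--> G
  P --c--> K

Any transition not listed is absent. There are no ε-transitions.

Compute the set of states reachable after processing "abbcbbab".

Start in {G}.
Read 'a': G→∅; now ∅.
The set is empty and remains empty for the remaining 7 symbols.

∅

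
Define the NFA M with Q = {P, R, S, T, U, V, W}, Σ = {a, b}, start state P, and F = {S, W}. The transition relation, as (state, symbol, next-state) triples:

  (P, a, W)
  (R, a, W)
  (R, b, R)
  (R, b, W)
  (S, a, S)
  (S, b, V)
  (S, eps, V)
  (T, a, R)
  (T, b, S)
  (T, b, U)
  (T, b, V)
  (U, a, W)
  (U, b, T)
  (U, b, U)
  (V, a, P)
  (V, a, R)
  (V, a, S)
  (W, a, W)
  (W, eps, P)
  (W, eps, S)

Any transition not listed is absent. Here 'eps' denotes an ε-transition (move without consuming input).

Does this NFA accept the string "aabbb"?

Start in {P}.
Read 'a': P→{W}; union {W}; ε-closure = {P, S, V, W}.
Read 'a': P→{W}, S→{S}, V→{P, R, S}, W→{W}; union {P, R, S, W}; ε-closure = {P, R, S, V, W}.
Read 'b': P→∅, R→{R, W}, S→{V}, V→∅, W→∅; union {R, V, W}; ε-closure = {P, R, S, V, W}.
Read 'b': P→∅, R→{R, W}, S→{V}, V→∅, W→∅; union {R, V, W}; ε-closure = {P, R, S, V, W}.
Read 'b': P→∅, R→{R, W}, S→{V}, V→∅, W→∅; union {R, V, W}; ε-closure = {P, R, S, V, W}.
The final set {P, R, S, V, W} contains the accepting states S, W.

Yes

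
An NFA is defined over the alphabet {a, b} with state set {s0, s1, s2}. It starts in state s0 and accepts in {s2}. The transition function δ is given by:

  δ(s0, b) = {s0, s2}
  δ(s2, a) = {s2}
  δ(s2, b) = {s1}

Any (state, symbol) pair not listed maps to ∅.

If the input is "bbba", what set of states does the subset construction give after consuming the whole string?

Start in {s0}.
Read 'b': s0→{s0, s2}; now {s0, s2}.
Read 'b': s0→{s0, s2}, s2→{s1}; now {s0, s1, s2}.
Read 'b': s0→{s0, s2}, s1→∅, s2→{s1}; now {s0, s1, s2}.
Read 'a': s0→∅, s1→∅, s2→{s2}; now {s2}.

{s2}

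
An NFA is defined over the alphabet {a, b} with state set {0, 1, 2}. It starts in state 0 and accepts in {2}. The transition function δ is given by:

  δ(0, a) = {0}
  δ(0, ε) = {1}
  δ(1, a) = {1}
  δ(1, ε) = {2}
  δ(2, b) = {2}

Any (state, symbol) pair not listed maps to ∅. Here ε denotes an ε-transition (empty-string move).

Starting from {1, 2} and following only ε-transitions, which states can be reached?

{1, 2}

Begin with {1, 2}.
No ε-moves leave this set, so the closure equals the set itself.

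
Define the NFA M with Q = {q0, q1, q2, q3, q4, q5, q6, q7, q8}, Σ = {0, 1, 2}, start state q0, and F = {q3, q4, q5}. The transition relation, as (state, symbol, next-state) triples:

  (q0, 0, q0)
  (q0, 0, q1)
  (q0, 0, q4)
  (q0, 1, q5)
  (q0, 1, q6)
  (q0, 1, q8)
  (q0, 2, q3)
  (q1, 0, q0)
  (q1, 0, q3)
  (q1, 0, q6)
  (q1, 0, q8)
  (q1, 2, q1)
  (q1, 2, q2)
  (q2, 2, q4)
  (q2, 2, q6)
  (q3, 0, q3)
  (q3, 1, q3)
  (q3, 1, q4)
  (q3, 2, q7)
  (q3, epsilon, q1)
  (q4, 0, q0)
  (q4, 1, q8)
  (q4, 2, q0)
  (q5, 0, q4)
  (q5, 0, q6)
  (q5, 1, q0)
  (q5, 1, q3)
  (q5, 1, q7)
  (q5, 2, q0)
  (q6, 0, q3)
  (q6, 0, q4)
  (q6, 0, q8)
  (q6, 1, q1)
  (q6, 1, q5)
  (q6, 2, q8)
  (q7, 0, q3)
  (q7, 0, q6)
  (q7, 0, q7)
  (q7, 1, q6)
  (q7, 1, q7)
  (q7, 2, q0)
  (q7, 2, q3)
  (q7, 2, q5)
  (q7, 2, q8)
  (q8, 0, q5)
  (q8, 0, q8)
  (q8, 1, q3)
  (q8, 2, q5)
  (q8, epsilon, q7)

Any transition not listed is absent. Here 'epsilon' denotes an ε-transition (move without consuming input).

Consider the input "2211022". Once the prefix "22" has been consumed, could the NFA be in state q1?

Start in {q0}.
Read '2': q0→{q3}; union {q3}; ε-closure = {q1, q3}.
Read '2': q1→{q1, q2}, q3→{q7}; now {q1, q2, q7}.
State q1 is in {q1, q2, q7}.

Yes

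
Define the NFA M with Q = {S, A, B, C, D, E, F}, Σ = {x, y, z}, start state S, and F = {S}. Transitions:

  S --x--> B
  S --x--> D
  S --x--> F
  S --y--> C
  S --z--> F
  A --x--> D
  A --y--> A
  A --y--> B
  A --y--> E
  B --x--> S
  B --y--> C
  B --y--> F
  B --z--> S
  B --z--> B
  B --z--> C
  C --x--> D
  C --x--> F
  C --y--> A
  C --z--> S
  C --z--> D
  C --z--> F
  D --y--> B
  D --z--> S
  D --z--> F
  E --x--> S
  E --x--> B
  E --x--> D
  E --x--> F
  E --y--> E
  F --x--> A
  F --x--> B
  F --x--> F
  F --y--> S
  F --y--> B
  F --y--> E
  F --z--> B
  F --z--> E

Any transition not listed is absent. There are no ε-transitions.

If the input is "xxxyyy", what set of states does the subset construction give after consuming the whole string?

Start in {S}.
Read 'x': S→{B, D, F}; now {B, D, F}.
Read 'x': B→{S}, D→∅, F→{A, B, F}; now {S, A, B, F}.
Read 'x': S→{B, D, F}, A→{D}, B→{S}, F→{A, B, F}; now {S, A, B, D, F}.
Read 'y': S→{C}, A→{A, B, E}, B→{C, F}, D→{B}, F→{S, B, E}; now {S, A, B, C, E, F}.
Read 'y': S→{C}, A→{A, B, E}, B→{C, F}, C→{A}, E→{E}, F→{S, B, E}; now {S, A, B, C, E, F}.
Read 'y': S→{C}, A→{A, B, E}, B→{C, F}, C→{A}, E→{E}, F→{S, B, E}; now {S, A, B, C, E, F}.

{S, A, B, C, E, F}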